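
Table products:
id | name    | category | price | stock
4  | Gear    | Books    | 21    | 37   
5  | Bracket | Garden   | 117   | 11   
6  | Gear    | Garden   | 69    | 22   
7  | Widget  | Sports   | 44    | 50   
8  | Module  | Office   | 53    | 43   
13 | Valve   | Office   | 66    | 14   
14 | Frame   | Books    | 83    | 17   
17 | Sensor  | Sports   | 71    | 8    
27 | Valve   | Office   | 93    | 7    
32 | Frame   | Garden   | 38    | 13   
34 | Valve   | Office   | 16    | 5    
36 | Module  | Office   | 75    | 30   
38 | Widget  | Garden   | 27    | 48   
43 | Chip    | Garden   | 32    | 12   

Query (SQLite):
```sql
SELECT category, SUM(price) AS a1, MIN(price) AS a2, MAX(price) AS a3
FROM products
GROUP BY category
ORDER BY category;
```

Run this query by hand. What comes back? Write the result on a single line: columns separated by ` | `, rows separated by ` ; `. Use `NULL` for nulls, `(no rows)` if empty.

Books | 104 | 21 | 83 ; Garden | 283 | 27 | 117 ; Office | 303 | 16 | 93 ; Sports | 115 | 44 | 71

Group products by category.
Per group compute: SUM(price), MIN(price), MAX(price).
  Books: ids {4, 14} → SUM(price)=104, MIN(price)=21, MAX(price)=83
  Garden: ids {5, 6, 32, 38, 43} → SUM(price)=283, MIN(price)=27, MAX(price)=117
  Office: ids {8, 13, 27, 34, 36} → SUM(price)=303, MIN(price)=16, MAX(price)=93
  Sports: ids {7, 17} → SUM(price)=115, MIN(price)=44, MAX(price)=71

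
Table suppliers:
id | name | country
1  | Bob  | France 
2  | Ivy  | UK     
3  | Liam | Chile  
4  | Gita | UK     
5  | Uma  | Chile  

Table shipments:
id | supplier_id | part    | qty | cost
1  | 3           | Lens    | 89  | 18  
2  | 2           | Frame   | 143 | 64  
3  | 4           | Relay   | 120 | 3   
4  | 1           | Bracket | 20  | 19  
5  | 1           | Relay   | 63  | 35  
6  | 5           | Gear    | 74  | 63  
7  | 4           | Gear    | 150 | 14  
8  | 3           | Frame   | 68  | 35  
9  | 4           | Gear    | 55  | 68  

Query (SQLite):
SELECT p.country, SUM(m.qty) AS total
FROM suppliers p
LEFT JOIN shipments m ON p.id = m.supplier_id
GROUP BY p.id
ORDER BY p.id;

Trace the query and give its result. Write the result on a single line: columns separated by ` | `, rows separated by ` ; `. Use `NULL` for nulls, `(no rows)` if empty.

LEFT JOIN keeps every suppliers row; unmatched ones get NULL for shipments columns.
Group by suppliers.id and compute SUM(m.qty). SUM over an all-NULL group is NULL.
  1: ids {4, 5} → SUM(m.qty)=83
  2: ids {2} → SUM(m.qty)=143
  3: ids {1, 8} → SUM(m.qty)=157
  4: ids {3, 7, 9} → SUM(m.qty)=325
  5: ids {6} → SUM(m.qty)=74

France | 83 ; UK | 143 ; Chile | 157 ; UK | 325 ; Chile | 74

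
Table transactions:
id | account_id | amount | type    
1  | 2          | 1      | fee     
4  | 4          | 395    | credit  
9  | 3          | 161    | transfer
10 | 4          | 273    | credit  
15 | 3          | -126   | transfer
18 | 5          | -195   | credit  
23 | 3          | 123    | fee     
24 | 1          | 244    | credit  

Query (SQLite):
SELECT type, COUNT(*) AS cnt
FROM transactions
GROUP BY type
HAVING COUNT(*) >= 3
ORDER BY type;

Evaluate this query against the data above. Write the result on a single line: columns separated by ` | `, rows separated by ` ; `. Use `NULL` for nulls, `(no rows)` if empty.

credit | 4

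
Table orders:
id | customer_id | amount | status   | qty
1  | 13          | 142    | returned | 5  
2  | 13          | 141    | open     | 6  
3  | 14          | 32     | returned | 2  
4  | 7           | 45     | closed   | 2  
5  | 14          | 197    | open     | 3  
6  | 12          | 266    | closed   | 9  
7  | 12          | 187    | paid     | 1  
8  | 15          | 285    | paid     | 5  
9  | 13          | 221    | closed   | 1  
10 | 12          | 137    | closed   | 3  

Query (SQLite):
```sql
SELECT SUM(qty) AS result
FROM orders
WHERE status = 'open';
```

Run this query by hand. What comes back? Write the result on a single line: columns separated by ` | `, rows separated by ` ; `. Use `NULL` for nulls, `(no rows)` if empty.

Rows where status='open' → qty values: [6, 3].
SUM of non-NULL values = 9.

9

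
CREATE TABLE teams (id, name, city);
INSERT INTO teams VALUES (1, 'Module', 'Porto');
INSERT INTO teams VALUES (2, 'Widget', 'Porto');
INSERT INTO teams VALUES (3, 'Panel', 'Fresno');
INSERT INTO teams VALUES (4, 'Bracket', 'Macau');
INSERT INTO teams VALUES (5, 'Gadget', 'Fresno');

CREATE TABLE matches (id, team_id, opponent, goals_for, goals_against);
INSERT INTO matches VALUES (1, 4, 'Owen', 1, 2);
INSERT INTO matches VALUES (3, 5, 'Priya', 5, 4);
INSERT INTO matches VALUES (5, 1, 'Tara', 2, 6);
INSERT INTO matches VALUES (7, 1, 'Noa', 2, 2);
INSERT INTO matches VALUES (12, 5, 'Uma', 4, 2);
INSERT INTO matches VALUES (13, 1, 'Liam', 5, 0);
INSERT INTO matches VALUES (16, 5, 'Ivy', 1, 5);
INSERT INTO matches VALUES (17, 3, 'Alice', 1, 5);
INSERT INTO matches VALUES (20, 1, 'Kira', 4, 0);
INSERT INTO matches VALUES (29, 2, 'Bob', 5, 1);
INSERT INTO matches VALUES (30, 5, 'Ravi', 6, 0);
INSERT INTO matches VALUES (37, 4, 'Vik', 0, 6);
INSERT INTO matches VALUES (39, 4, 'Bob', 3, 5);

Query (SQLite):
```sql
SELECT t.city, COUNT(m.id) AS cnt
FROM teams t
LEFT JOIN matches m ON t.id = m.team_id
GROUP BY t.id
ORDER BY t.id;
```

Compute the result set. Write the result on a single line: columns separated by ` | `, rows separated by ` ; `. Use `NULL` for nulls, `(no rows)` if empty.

Porto | 4 ; Porto | 1 ; Fresno | 1 ; Macau | 3 ; Fresno | 4

LEFT JOIN keeps every teams row; unmatched ones get NULL for matches columns.
Group by teams.id and compute COUNT(m.id). COUNT(col) of an all-NULL group is 0.
  1: ids {5, 7, 13, 20} → COUNT(m.id)=4
  2: ids {29} → COUNT(m.id)=1
  3: ids {17} → COUNT(m.id)=1
  4: ids {1, 37, 39} → COUNT(m.id)=3
  5: ids {3, 12, 16, 30} → COUNT(m.id)=4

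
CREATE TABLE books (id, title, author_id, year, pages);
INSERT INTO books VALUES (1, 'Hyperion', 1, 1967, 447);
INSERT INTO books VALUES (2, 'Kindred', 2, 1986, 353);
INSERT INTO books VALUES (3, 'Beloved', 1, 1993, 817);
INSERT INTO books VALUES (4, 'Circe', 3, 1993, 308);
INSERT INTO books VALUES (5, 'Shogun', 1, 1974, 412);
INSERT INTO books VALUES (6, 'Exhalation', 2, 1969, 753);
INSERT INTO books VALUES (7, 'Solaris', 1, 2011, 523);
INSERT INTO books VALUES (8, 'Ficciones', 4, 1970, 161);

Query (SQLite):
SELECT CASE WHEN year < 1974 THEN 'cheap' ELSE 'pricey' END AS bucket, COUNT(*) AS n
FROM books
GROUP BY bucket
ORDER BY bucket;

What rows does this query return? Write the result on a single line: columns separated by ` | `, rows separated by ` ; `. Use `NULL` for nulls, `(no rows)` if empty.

cheap | 3 ; pricey | 5

Bucket rows by year < 1974 → 'cheap' else 'pricey'; count each bucket.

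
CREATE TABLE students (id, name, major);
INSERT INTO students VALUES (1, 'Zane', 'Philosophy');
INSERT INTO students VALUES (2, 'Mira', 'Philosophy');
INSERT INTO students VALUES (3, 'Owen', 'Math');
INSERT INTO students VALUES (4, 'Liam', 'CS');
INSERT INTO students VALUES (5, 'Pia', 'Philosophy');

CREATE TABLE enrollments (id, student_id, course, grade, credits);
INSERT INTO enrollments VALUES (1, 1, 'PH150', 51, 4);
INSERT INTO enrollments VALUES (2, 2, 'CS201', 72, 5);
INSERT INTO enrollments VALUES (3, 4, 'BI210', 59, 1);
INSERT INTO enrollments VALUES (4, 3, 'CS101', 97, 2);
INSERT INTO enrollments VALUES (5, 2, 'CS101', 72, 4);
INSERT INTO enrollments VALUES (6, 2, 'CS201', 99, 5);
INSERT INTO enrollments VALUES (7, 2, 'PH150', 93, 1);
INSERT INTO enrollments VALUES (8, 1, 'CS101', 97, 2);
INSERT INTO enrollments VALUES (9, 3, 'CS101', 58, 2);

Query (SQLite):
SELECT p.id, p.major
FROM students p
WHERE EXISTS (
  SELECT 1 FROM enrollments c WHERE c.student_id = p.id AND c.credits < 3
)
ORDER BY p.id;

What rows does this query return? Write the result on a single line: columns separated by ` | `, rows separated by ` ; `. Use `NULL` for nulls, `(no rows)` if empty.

1 | Philosophy ; 2 | Philosophy ; 3 | Math ; 4 | CS

For each students row, check whether any enrollments with matching student_id has credits < 3.
Keep rows where that is true.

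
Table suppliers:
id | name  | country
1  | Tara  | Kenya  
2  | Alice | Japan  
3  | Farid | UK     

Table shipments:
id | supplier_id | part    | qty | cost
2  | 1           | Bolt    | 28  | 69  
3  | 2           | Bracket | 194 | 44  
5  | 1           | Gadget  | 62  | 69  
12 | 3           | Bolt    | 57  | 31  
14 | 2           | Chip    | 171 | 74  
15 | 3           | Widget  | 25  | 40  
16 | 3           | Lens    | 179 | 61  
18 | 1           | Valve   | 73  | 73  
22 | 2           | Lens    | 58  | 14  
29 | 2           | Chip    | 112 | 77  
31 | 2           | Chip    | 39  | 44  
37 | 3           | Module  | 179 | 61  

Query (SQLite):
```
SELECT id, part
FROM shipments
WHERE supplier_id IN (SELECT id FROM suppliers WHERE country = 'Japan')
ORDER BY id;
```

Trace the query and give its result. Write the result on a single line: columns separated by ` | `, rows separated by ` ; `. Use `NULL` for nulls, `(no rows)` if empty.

3 | Bracket ; 14 | Chip ; 22 | Lens ; 29 | Chip ; 31 | Chip

Inner query: suppliers.id where country = 'Japan'.
Outer: keep shipments rows whose supplier_id is in that set.
Inner query → {2}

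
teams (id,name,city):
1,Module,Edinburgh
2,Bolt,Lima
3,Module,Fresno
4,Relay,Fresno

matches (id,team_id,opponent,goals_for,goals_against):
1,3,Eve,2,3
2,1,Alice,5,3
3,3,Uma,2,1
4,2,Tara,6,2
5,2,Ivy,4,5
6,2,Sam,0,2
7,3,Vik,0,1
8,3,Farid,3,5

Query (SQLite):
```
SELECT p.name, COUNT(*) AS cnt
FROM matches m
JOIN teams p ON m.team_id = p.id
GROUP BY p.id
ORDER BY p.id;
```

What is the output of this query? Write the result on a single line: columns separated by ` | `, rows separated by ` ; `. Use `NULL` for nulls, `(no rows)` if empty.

Module | 1 ; Bolt | 3 ; Module | 4

Join each matches row to its teams via team_id.
Group joined rows by teams.id; compute COUNT(*) per group.
  1: ids {2} → COUNT(*)=1
  2: ids {4, 5, 6} → COUNT(*)=3
  3: ids {1, 3, 7, 8} → COUNT(*)=4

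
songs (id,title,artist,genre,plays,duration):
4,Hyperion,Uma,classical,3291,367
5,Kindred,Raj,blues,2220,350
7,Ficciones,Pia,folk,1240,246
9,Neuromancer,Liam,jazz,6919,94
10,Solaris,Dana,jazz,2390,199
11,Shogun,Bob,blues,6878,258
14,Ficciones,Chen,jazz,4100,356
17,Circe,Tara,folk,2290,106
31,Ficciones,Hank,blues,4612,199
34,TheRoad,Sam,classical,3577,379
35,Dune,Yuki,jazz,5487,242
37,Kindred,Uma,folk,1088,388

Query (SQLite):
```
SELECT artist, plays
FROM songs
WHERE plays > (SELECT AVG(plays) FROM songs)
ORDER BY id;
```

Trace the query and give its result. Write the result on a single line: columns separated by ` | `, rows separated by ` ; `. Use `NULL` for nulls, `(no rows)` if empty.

Scalar subquery: AVG(plays) over all songs rows = 3674.333333 (≈; comparison uses full precision).
Keep rows where plays > that value.

Liam | 6919 ; Bob | 6878 ; Chen | 4100 ; Hank | 4612 ; Yuki | 5487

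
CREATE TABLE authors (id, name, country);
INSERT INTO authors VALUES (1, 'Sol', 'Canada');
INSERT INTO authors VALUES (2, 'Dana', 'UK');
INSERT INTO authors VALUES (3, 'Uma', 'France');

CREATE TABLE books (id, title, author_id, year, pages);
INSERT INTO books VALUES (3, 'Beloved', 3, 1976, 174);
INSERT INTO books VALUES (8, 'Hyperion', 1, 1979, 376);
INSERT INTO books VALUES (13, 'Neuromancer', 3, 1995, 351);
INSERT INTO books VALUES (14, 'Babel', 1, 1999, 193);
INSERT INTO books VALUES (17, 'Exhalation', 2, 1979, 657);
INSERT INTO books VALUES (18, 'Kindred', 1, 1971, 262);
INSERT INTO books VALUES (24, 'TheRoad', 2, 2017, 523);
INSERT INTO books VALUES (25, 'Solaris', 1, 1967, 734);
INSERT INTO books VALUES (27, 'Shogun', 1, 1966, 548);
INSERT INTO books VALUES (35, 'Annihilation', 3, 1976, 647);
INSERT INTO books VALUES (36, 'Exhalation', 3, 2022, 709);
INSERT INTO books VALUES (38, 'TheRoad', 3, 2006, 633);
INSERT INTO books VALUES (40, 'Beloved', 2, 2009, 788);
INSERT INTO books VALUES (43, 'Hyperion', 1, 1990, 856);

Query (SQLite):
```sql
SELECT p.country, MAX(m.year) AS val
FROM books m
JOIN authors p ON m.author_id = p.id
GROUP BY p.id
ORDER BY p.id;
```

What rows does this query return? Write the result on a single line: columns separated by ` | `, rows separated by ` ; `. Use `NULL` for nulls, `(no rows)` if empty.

Canada | 1999 ; UK | 2017 ; France | 2022

Join each books row to its authors via author_id.
Group joined rows by authors.id; compute MAX(m.year) per group.
  1: ids {8, 14, 18, 25, 27, 43} → MAX(m.year)=1999
  2: ids {17, 24, 40} → MAX(m.year)=2017
  3: ids {3, 13, 35, 36, 38} → MAX(m.year)=2022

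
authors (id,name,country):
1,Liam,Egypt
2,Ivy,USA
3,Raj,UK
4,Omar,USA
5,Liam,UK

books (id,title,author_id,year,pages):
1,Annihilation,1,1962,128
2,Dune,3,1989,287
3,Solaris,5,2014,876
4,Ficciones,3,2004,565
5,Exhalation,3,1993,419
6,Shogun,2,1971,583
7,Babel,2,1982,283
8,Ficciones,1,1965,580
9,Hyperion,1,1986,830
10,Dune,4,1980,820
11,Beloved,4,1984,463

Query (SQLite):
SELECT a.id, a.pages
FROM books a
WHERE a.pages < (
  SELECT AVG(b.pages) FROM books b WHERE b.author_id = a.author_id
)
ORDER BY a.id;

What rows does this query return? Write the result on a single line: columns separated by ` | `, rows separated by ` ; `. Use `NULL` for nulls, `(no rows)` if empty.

1 | 128 ; 2 | 287 ; 5 | 419 ; 7 | 283 ; 11 | 463

For each books row a, compute AVG(pages) over rows sharing a.author_id.
Keep row a if a.pages < that per-group AVG.
  author_id=1: AVG(pages) = 512.666667
  author_id=2: AVG(pages) = 433.0
  author_id=3: AVG(pages) = 423.666667
  author_id=4: AVG(pages) = 641.5
  author_id=5: AVG(pages) = 876.0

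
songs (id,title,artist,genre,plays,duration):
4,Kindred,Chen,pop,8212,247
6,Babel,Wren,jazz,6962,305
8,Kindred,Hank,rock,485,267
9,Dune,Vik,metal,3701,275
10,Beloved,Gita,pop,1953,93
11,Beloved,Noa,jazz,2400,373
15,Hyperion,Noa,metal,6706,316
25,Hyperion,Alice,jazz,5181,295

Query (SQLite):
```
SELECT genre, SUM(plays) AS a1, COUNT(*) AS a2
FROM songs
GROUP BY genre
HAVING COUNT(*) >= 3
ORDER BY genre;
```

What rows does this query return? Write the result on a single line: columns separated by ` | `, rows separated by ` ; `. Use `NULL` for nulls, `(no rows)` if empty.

Group songs by genre.
Per group compute: SUM(plays), COUNT(*).
HAVING: drop groups with fewer than 3 rows.
  jazz: ids {6, 11, 25} → SUM(plays)=14543, COUNT(*)=3
  metal: ids {9, 15} → SUM(plays)=10407, COUNT(*)=2
  pop: ids {4, 10} → SUM(plays)=10165, COUNT(*)=2
  rock: ids {8} → SUM(plays)=485, COUNT(*)=1

jazz | 14543 | 3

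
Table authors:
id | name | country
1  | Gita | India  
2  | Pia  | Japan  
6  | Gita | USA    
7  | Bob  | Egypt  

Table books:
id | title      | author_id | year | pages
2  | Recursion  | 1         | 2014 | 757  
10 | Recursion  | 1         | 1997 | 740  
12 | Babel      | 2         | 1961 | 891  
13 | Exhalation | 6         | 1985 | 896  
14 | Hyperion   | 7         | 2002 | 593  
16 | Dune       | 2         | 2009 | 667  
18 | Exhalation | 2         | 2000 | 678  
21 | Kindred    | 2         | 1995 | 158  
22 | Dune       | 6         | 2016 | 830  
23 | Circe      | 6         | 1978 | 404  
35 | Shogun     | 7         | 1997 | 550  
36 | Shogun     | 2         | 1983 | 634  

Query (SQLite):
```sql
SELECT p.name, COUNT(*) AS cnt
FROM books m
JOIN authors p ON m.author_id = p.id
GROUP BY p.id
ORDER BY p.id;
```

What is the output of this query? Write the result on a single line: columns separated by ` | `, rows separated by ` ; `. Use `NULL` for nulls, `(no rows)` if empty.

Gita | 2 ; Pia | 5 ; Gita | 3 ; Bob | 2

Join each books row to its authors via author_id.
Group joined rows by authors.id; compute COUNT(*) per group.
  1: ids {2, 10} → COUNT(*)=2
  2: ids {12, 16, 18, 21, 36} → COUNT(*)=5
  6: ids {13, 22, 23} → COUNT(*)=3
  7: ids {14, 35} → COUNT(*)=2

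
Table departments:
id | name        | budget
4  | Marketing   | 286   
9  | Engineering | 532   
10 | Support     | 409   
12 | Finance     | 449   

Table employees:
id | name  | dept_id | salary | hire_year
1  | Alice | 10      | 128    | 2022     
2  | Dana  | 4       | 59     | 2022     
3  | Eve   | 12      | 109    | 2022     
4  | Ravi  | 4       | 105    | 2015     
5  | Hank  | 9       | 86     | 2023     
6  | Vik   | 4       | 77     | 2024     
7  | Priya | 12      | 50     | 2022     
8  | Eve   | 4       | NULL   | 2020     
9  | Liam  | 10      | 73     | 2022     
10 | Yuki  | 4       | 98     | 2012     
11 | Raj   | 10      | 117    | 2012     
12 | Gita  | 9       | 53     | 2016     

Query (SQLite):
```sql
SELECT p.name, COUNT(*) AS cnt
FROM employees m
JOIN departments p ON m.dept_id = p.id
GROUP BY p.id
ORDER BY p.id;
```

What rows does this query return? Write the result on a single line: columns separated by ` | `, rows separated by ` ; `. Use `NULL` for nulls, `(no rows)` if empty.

Marketing | 5 ; Engineering | 2 ; Support | 3 ; Finance | 2

Join each employees row to its departments via dept_id.
Group joined rows by departments.id; compute COUNT(*) per group.
  4: ids {2, 4, 6, 8, 10} → COUNT(*)=5
  9: ids {5, 12} → COUNT(*)=2
  10: ids {1, 9, 11} → COUNT(*)=3
  12: ids {3, 7} → COUNT(*)=2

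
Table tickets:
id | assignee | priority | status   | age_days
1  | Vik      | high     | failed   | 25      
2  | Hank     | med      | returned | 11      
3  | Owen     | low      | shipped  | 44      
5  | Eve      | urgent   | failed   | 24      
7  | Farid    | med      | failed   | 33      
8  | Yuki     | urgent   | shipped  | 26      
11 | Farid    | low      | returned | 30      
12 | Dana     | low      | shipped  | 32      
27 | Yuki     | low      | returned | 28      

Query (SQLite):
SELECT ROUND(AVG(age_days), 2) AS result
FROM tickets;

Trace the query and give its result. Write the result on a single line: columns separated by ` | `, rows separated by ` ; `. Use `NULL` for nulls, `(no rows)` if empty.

All age_days values: [25, 11, 44, 24, 33, 26, 30, 32, 28].
AVG = 253 / 9 (rounded to 2 dp).

28.11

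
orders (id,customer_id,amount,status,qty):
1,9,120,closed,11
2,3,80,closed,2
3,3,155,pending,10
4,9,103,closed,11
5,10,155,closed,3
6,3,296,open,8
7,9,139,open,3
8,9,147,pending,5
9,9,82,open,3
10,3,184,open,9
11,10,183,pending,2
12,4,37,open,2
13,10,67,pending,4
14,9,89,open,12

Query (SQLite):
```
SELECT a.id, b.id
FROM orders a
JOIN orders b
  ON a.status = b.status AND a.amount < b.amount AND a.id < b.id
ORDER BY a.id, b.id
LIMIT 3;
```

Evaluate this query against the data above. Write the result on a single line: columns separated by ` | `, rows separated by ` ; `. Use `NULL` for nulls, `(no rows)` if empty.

Pairs (a,b) with same status, a.amount < b.amount, a.id < b.id.
status groups: closed:{1,2,4,5} open:{6,7,9,10,12,14} pending:{3,8,11,13}
Ordered by (a.id, b.id); first 3.

1 | 5 ; 2 | 4 ; 2 | 5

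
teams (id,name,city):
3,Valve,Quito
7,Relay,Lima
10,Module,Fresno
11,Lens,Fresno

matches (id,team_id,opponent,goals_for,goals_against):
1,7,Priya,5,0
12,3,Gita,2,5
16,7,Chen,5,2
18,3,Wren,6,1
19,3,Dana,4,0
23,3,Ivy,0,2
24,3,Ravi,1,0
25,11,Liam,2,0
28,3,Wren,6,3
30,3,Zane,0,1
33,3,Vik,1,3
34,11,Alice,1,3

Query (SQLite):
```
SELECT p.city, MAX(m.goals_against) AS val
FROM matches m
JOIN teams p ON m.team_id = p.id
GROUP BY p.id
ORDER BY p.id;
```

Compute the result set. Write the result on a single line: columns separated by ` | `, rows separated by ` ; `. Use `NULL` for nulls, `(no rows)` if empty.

Join each matches row to its teams via team_id.
Group joined rows by teams.id; compute MAX(m.goals_against) per group.
  3: ids {12, 18, 19, 23, 24, 28, 30, 33} → MAX(m.goals_against)=5
  7: ids {1, 16} → MAX(m.goals_against)=2
  11: ids {25, 34} → MAX(m.goals_against)=3

Quito | 5 ; Lima | 2 ; Fresno | 3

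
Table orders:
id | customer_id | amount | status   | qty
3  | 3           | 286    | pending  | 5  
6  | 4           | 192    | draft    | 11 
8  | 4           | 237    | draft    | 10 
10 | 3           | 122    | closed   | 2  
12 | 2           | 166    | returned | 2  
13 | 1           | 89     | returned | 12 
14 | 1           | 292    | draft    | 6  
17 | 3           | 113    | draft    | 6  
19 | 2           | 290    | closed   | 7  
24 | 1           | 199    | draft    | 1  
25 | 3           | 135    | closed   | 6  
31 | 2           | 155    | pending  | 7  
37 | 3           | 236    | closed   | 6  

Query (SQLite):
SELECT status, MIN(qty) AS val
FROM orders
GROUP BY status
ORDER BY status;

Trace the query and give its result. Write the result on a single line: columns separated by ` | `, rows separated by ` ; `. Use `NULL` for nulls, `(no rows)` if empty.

Partition orders by status; compute MIN(qty) within each group.
  closed: ids {10, 19, 25, 37} → MIN(qty)=2
  draft: ids {6, 8, 14, 17, 24} → MIN(qty)=1
  pending: ids {3, 31} → MIN(qty)=5
  returned: ids {12, 13} → MIN(qty)=2

closed | 2 ; draft | 1 ; pending | 5 ; returned | 2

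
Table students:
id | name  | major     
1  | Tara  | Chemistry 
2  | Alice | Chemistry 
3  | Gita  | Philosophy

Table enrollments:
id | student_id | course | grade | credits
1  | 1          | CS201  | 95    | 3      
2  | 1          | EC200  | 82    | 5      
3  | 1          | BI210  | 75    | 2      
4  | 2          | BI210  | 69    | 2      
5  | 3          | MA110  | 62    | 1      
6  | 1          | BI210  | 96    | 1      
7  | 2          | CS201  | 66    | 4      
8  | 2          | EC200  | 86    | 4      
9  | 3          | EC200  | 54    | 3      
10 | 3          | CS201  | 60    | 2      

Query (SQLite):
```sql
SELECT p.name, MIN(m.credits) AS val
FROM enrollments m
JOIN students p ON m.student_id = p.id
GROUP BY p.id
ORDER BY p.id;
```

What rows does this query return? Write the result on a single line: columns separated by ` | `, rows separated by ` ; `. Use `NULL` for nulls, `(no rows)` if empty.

Tara | 1 ; Alice | 2 ; Gita | 1

Join each enrollments row to its students via student_id.
Group joined rows by students.id; compute MIN(m.credits) per group.
  1: ids {1, 2, 3, 6} → MIN(m.credits)=1
  2: ids {4, 7, 8} → MIN(m.credits)=2
  3: ids {5, 9, 10} → MIN(m.credits)=1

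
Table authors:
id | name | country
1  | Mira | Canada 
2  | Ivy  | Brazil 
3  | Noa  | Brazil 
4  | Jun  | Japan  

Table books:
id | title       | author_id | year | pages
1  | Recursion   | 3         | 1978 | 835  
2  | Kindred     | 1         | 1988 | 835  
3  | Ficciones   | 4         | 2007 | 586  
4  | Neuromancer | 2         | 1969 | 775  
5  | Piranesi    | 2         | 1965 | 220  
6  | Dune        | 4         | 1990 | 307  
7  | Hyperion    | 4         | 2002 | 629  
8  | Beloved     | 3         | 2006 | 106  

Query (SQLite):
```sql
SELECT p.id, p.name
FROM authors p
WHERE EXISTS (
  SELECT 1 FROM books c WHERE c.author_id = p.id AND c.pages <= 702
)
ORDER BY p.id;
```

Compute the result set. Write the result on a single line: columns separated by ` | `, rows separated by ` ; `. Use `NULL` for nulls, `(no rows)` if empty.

2 | Ivy ; 3 | Noa ; 4 | Jun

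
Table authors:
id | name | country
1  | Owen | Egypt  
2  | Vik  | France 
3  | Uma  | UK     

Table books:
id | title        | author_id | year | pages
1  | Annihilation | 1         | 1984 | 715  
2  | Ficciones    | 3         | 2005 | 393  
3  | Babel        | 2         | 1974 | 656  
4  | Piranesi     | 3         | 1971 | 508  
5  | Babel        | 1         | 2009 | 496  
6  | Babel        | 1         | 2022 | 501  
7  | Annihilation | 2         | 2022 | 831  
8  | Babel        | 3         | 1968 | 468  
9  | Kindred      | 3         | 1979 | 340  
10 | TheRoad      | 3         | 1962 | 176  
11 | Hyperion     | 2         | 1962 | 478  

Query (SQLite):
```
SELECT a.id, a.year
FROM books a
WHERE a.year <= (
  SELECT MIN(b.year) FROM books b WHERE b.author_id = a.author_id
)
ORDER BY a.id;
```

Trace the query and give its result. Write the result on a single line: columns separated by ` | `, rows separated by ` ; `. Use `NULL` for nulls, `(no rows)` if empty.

1 | 1984 ; 10 | 1962 ; 11 | 1962

For each books row a, compute MIN(year) over rows sharing a.author_id.
Keep row a if a.year <= that per-group MIN.
  author_id=1: MIN(year) = 1984
  author_id=2: MIN(year) = 1962
  author_id=3: MIN(year) = 1962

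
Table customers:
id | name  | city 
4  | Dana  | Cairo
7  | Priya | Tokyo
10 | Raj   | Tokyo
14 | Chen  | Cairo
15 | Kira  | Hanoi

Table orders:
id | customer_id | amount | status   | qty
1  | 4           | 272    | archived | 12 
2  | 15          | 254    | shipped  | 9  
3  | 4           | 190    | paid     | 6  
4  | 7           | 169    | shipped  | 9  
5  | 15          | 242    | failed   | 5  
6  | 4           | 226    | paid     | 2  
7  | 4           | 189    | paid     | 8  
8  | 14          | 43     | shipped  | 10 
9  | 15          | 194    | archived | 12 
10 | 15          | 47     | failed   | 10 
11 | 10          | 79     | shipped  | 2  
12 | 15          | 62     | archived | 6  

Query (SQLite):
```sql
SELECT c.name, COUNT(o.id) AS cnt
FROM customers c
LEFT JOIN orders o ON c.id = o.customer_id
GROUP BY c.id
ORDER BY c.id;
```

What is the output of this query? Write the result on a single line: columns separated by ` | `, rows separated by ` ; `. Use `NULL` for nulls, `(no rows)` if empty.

Dana | 4 ; Priya | 1 ; Raj | 1 ; Chen | 1 ; Kira | 5

LEFT JOIN keeps every customers row; unmatched ones get NULL for orders columns.
Group by customers.id and compute COUNT(o.id). COUNT(col) of an all-NULL group is 0.
  4: ids {1, 3, 6, 7} → COUNT(o.id)=4
  7: ids {4} → COUNT(o.id)=1
  10: ids {11} → COUNT(o.id)=1
  14: ids {8} → COUNT(o.id)=1
  15: ids {2, 5, 9, 10, 12} → COUNT(o.id)=5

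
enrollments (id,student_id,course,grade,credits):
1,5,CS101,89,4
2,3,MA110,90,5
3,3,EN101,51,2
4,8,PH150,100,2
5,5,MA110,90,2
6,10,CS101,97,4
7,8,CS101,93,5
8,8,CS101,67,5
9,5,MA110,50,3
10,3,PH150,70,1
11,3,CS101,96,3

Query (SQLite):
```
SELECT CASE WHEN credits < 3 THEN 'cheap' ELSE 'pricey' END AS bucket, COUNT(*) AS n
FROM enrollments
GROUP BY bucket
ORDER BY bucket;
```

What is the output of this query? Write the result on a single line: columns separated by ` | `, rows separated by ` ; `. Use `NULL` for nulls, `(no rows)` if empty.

cheap | 4 ; pricey | 7

Bucket rows by credits < 3 → 'cheap' else 'pricey'; count each bucket.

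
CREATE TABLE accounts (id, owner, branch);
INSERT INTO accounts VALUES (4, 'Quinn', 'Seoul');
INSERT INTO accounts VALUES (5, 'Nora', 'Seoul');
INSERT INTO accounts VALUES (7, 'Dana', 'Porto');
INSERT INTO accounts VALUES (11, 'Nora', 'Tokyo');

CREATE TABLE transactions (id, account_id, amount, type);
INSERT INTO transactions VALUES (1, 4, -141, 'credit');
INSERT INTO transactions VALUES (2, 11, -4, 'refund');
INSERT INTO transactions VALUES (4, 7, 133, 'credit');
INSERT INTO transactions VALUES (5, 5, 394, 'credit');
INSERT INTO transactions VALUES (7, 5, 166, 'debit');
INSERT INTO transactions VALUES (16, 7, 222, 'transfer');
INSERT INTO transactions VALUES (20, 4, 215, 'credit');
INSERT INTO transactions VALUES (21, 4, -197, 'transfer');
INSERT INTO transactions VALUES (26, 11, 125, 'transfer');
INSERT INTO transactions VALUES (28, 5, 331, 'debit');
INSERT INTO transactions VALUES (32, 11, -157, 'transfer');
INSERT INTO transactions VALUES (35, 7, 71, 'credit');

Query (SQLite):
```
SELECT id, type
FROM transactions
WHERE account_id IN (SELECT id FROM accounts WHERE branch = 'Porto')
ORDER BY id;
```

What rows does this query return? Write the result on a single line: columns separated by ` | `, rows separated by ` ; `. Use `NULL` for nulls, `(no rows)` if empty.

Inner query: accounts.id where branch = 'Porto'.
Outer: keep transactions rows whose account_id is in that set.
Inner query → {7}

4 | credit ; 16 | transfer ; 35 | credit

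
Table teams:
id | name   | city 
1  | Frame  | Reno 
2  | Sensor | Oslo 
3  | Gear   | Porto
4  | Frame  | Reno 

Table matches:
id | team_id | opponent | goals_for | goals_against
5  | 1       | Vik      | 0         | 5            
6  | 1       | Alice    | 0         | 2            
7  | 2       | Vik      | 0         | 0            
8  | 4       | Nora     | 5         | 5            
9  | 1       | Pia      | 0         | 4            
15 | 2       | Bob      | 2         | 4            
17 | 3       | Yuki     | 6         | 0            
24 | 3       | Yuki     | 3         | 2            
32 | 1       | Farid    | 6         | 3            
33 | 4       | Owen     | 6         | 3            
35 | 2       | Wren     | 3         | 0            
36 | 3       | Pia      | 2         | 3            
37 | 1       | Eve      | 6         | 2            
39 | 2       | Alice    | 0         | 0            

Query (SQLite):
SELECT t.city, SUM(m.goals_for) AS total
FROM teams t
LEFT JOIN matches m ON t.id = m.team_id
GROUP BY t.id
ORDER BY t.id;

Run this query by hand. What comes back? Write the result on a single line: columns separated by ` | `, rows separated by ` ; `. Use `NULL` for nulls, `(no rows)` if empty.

LEFT JOIN keeps every teams row; unmatched ones get NULL for matches columns.
Group by teams.id and compute SUM(m.goals_for). SUM over an all-NULL group is NULL.
  1: ids {5, 6, 9, 32, 37} → SUM(m.goals_for)=12
  2: ids {7, 15, 35, 39} → SUM(m.goals_for)=5
  3: ids {17, 24, 36} → SUM(m.goals_for)=11
  4: ids {8, 33} → SUM(m.goals_for)=11

Reno | 12 ; Oslo | 5 ; Porto | 11 ; Reno | 11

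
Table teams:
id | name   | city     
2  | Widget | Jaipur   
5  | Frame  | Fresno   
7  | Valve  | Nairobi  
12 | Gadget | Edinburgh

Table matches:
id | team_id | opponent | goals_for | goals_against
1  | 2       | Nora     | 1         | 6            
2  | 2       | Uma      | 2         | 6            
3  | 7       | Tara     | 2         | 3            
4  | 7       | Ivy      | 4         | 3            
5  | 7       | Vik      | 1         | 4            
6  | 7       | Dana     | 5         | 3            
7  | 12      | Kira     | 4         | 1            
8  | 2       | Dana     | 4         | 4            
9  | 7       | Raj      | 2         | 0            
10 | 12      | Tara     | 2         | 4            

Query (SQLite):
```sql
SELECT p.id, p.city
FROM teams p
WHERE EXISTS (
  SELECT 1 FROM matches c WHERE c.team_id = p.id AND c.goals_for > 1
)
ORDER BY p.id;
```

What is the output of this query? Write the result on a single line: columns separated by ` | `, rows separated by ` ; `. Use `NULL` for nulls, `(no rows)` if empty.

For each teams row, check whether any matches with matching team_id has goals_for > 1.
Keep rows where that is true.

2 | Jaipur ; 7 | Nairobi ; 12 | Edinburgh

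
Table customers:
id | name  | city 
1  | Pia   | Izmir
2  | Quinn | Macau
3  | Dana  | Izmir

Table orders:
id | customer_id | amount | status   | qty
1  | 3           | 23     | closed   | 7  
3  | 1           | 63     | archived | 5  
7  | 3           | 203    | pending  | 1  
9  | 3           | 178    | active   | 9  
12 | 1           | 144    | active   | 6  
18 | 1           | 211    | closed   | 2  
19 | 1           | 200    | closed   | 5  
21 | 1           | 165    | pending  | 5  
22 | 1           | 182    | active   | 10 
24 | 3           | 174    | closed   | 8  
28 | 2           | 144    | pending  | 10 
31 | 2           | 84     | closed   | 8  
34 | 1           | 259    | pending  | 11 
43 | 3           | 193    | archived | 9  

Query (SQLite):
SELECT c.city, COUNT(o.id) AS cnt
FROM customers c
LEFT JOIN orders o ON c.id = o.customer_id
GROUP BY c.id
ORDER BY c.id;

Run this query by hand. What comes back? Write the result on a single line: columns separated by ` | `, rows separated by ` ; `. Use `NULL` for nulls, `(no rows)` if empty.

Izmir | 7 ; Macau | 2 ; Izmir | 5

LEFT JOIN keeps every customers row; unmatched ones get NULL for orders columns.
Group by customers.id and compute COUNT(o.id). COUNT(col) of an all-NULL group is 0.
  1: ids {3, 12, 18, 19, 21, 22, 34} → COUNT(o.id)=7
  2: ids {28, 31} → COUNT(o.id)=2
  3: ids {1, 7, 9, 24, 43} → COUNT(o.id)=5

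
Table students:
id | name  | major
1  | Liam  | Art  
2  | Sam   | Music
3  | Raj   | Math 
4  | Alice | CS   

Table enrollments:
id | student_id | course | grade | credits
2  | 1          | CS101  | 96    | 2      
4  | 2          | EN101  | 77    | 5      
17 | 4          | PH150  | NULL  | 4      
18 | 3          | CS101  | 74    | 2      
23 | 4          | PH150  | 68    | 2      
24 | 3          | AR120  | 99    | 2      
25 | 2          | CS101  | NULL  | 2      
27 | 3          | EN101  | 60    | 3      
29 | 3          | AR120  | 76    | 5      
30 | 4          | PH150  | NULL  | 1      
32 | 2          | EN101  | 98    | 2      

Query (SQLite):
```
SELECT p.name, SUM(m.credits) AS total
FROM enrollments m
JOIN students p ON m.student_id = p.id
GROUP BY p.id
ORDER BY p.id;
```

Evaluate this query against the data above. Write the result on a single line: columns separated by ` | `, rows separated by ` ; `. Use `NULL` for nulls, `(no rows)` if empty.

Join each enrollments row to its students via student_id.
Group joined rows by students.id; compute SUM(m.credits) per group.
  1: ids {2} → SUM(m.credits)=2
  2: ids {4, 25, 32} → SUM(m.credits)=9
  3: ids {18, 24, 27, 29} → SUM(m.credits)=12
  4: ids {17, 23, 30} → SUM(m.credits)=7

Liam | 2 ; Sam | 9 ; Raj | 12 ; Alice | 7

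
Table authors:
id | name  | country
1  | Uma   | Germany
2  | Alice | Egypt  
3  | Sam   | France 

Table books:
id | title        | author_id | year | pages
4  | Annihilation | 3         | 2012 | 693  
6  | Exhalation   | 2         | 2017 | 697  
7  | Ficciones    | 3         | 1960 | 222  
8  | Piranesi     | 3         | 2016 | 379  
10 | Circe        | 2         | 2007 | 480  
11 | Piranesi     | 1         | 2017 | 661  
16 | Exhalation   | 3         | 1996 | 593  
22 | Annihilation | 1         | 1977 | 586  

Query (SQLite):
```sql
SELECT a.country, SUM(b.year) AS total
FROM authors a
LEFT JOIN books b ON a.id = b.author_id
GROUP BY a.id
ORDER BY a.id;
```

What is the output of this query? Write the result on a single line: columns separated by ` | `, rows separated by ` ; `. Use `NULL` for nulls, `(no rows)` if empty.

Germany | 3994 ; Egypt | 4024 ; France | 7984

LEFT JOIN keeps every authors row; unmatched ones get NULL for books columns.
Group by authors.id and compute SUM(b.year). SUM over an all-NULL group is NULL.
  1: ids {11, 22} → SUM(b.year)=3994
  2: ids {6, 10} → SUM(b.year)=4024
  3: ids {4, 7, 8, 16} → SUM(b.year)=7984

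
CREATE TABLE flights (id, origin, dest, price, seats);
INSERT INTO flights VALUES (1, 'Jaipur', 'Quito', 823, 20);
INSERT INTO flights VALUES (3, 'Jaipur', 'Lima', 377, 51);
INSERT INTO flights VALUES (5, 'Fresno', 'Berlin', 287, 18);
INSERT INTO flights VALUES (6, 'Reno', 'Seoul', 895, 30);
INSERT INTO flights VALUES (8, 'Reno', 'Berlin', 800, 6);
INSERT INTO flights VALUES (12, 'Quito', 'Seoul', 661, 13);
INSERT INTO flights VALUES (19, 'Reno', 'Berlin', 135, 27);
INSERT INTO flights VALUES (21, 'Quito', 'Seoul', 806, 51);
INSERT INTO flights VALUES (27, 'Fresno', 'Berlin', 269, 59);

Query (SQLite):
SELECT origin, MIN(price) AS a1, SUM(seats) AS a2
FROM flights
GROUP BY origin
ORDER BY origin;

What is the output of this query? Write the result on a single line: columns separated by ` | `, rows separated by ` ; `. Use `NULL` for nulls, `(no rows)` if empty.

Fresno | 269 | 77 ; Jaipur | 377 | 71 ; Quito | 661 | 64 ; Reno | 135 | 63

Group flights by origin.
Per group compute: MIN(price), SUM(seats).
  Fresno: ids {5, 27} → MIN(price)=269, SUM(seats)=77
  Jaipur: ids {1, 3} → MIN(price)=377, SUM(seats)=71
  Quito: ids {12, 21} → MIN(price)=661, SUM(seats)=64
  Reno: ids {6, 8, 19} → MIN(price)=135, SUM(seats)=63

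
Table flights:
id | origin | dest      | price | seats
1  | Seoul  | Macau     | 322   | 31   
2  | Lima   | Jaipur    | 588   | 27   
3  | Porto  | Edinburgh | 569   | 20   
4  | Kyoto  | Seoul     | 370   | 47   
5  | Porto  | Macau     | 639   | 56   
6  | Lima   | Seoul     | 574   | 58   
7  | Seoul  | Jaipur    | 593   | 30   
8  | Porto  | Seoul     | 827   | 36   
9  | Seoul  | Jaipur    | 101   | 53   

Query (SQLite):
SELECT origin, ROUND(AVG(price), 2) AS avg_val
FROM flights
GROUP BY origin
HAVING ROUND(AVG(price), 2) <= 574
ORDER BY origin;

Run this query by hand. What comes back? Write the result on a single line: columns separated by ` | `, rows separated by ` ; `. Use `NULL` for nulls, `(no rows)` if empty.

Kyoto | 370 ; Seoul | 338.67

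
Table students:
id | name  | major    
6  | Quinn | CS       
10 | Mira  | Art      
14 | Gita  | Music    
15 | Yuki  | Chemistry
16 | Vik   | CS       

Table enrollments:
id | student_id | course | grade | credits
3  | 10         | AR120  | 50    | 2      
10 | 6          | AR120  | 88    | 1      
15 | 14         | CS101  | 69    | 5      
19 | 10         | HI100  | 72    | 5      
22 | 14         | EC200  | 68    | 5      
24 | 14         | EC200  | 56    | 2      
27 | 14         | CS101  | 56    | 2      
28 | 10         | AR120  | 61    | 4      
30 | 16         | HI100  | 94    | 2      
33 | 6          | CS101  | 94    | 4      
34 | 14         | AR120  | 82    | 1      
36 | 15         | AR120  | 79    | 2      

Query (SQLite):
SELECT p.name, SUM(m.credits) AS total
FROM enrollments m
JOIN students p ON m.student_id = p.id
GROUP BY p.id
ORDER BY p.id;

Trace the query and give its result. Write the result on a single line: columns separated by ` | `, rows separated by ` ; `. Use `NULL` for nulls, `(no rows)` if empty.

Join each enrollments row to its students via student_id.
Group joined rows by students.id; compute SUM(m.credits) per group.
  6: ids {10, 33} → SUM(m.credits)=5
  10: ids {3, 19, 28} → SUM(m.credits)=11
  14: ids {15, 22, 24, 27, 34} → SUM(m.credits)=15
  15: ids {36} → SUM(m.credits)=2
  16: ids {30} → SUM(m.credits)=2

Quinn | 5 ; Mira | 11 ; Gita | 15 ; Yuki | 2 ; Vik | 2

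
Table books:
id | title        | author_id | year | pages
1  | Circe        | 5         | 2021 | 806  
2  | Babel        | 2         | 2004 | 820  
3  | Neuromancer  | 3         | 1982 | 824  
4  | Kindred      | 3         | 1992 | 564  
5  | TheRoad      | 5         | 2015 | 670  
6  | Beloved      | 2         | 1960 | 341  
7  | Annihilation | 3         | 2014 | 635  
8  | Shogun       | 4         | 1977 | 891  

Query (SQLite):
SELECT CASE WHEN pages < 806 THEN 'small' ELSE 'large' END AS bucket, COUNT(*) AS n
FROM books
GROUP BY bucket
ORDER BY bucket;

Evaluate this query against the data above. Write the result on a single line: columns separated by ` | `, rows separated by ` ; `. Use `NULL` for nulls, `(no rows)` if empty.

large | 4 ; small | 4

Bucket rows by pages < 806 → 'small' else 'large'; count each bucket.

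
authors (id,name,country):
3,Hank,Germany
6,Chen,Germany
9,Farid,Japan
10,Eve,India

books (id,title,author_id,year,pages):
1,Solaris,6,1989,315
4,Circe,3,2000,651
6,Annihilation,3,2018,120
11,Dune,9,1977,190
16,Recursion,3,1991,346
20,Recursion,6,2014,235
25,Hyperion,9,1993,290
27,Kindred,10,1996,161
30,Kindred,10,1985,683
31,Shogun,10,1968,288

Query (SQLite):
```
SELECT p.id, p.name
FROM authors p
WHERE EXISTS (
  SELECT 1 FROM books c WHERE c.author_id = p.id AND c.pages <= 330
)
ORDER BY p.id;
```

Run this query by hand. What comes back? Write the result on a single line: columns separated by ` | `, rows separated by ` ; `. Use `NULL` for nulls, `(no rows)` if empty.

For each authors row, check whether any books with matching author_id has pages <= 330.
Keep rows where that is true.

3 | Hank ; 6 | Chen ; 9 | Farid ; 10 | Eve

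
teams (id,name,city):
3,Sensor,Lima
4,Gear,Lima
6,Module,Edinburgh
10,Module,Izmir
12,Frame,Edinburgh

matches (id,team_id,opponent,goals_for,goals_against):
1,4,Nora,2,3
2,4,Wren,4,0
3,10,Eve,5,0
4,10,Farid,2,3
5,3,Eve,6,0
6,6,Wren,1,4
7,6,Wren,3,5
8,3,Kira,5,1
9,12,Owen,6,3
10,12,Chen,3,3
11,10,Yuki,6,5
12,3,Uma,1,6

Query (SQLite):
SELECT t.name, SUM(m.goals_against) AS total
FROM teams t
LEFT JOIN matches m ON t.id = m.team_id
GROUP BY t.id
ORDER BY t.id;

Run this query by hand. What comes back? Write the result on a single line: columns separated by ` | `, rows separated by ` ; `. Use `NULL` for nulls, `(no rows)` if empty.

Sensor | 7 ; Gear | 3 ; Module | 9 ; Module | 8 ; Frame | 6

LEFT JOIN keeps every teams row; unmatched ones get NULL for matches columns.
Group by teams.id and compute SUM(m.goals_against). SUM over an all-NULL group is NULL.
  3: ids {5, 8, 12} → SUM(m.goals_against)=7
  4: ids {1, 2} → SUM(m.goals_against)=3
  6: ids {6, 7} → SUM(m.goals_against)=9
  10: ids {3, 4, 11} → SUM(m.goals_against)=8
  12: ids {9, 10} → SUM(m.goals_against)=6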